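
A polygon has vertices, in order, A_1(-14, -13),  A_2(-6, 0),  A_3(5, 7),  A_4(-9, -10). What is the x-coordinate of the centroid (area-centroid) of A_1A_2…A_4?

Apply the shoelace (surveyor's) formula. First the cross-terms c_i = x_i·y_{i+1} − x_{i+1}·y_i:
  -78, -42, 13, -23  ⇒  2A = -130, A = -65.
Then Σ (x_i + x_{i+1})·c_i = 2079, so x̄ = 2079 / (6·(-65)) = -693/130.

-693/130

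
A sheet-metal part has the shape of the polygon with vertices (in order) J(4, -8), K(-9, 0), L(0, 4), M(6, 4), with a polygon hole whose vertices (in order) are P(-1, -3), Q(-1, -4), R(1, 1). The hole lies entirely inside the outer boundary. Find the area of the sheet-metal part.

Outer boundary:
Apply Gauss's area formula: 2A = Σ (x_i·y_{i+1} − x_{i+1}·y_i), indices taken mod 4.
Σ = (-72) + (-36) + (-24) + (-64) = -196
Area = |Σ|/2 = 98.
Hole:
Σ = (1) + (3) + (-2) = 2
Area = |Σ|/2 = 1.
Net area = 98 − 1 = 97.

97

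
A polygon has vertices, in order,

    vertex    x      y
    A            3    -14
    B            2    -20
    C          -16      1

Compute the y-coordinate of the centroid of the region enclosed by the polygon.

-11

Apply the shoelace formula. First the cross-terms c_i = x_i·y_{i+1} − x_{i+1}·y_i:
  -32, -318, 221  ⇒  2A = -129, A = -64.5.
Then Σ (y_i + y_{i+1})·c_i = 4257, so ȳ = 4257 / (6·(-64.5)) = -11.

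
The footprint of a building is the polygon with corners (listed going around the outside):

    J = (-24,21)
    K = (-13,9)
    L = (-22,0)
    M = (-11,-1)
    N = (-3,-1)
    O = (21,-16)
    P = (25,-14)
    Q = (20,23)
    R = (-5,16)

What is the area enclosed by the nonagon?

1014.5

Apply the shoelace formula: 2A = Σ (x_i·y_{i+1} − x_{i+1}·y_i), indices taken mod 9.
Cross-terms: 57, 198, 22, 8, 69, 106, 855, 435, 279  ⇒  Σ = 2029
Area = |Σ|/2 = 1014.5.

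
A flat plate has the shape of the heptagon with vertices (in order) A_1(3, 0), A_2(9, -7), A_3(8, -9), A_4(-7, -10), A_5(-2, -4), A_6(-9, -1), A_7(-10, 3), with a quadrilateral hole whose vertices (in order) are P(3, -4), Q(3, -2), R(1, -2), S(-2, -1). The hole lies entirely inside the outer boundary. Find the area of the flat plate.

Outer boundary:
Apply the shoelace (surveyor's) formula: 2A = Σ (x_i·y_{i+1} − x_{i+1}·y_i), indices taken mod 7.
A_1→A_2: (3)(-7) − (9)(0) = -21
A_2→A_3: (9)(-9) − (8)(-7) = -25
A_3→A_4: (8)(-10) − (-7)(-9) = -143
A_4→A_5: (-7)(-4) − (-2)(-10) = 8
A_5→A_6: (-2)(-1) − (-9)(-4) = -34
A_6→A_7: (-9)(3) − (-10)(-1) = -37
A_7→A_1: (-10)(0) − (3)(3) = -9
Σ = -261
Area = |Σ|/2 = 130.5.
Hole:
P→Q: (3)(-2) − (3)(-4) = 6
Q→R: (3)(-2) − (1)(-2) = -4
R→S: (1)(-1) − (-2)(-2) = -5
S→P: (-2)(-4) − (3)(-1) = 11
Σ = 8
Area = |Σ|/2 = 4.
Net area = 130.5 − 4 = 126.5.

126.5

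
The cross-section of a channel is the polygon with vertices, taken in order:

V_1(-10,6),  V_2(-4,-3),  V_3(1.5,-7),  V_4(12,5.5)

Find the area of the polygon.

152.875

Cross-terms: 54, 32.5, 92.25, 127  ⇒  Σ = 305.75
Area = |Σ|/2 = 152.875.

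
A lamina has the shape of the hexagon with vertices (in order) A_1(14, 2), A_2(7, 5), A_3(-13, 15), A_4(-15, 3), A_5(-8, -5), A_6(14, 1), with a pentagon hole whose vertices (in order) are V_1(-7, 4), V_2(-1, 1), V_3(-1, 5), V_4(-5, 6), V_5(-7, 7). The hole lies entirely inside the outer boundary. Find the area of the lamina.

273.5

Outer boundary:
Apply the surveyor's formula: 2A = Σ (x_i·y_{i+1} − x_{i+1}·y_i), indices taken mod 6.
Cross-terms: 56, 170, 186, 99, 62, 14  ⇒  Σ = 587
Area = |Σ|/2 = 293.5.
Hole:
Apply the shoelace (surveyor's) formula: 2A = Σ (x_i·y_{i+1} − x_{i+1}·y_i), indices taken mod 5.
Cross-terms: -3, -4, 19, 7, 21  ⇒  Σ = 40
Area = |Σ|/2 = 20.
Net area = 293.5 − 20 = 273.5.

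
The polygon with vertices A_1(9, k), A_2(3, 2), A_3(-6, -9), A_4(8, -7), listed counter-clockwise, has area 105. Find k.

Write out the shoelace sum; only the two edges meeting at A_1 involve k:
2·Area = [(8·k − 9·(-7)) + (9·2 − 3·k)] + 99
       = 5·k + 180 = 210
⇒ k = 6.

6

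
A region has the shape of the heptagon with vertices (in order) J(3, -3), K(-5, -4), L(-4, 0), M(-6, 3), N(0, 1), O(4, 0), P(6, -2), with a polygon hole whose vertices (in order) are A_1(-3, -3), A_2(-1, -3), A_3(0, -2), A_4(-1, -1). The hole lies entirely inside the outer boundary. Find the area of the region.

Outer boundary:
Σ = (-27) + (-16) + (-12) + (-6) + (-4) + (-8) + (-12) = -85
Area = |Σ|/2 = 42.5.
Hole:
Σ = (6) + (2) + (-2) + (0) = 6
Area = |Σ|/2 = 3.
Net area = 42.5 − 3 = 39.5.

39.5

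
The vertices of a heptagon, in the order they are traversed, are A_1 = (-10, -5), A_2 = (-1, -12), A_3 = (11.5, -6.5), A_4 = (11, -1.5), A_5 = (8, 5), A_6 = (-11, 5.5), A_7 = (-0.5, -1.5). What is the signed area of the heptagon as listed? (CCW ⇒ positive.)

243.25

Apply the shoelace formula: 2A = Σ (x_i·y_{i+1} − x_{i+1}·y_i), indices taken mod 7.
A_1→A_2: (-10)(-12) − (-1)(-5) = 115
A_2→A_3: (-1)(-6.5) − (11.5)(-12) = 144.5
A_3→A_4: (11.5)(-1.5) − (11)(-6.5) = 54.25
A_4→A_5: (11)(5) − (8)(-1.5) = 67
A_5→A_6: (8)(5.5) − (-11)(5) = 99
A_6→A_7: (-11)(-1.5) − (-0.5)(5.5) = 19.25
A_7→A_1: (-0.5)(-5) − (-10)(-1.5) = -12.5
Σ = 486.5
Signed area = Σ/2 = 243.25 (positive ⇒ counter-clockwise traversal).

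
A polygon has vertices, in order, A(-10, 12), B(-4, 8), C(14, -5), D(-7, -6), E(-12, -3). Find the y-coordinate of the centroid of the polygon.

119/234

Apply the surveyor's formula. First the cross-terms c_i = x_i·y_{i+1} − x_{i+1}·y_i:
  -32, -92, -119, -51, -174  ⇒  2A = -468, A = -234.
Then Σ (y_i + y_{i+1})·c_i = -714, so ȳ = -714 / (6·(-234)) = 119/234.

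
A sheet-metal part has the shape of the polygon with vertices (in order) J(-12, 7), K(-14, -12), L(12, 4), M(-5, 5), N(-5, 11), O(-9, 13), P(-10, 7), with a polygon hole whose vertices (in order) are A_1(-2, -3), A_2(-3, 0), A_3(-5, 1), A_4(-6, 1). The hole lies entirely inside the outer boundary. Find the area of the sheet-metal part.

243

Outer boundary:
Apply the shoelace (surveyor's) formula: 2A = Σ (x_i·y_{i+1} − x_{i+1}·y_i), indices taken mod 7.
J→K: (-12)(-12) − (-14)(7) = 242
K→L: (-14)(4) − (12)(-12) = 88
L→M: (12)(5) − (-5)(4) = 80
M→N: (-5)(11) − (-5)(5) = -30
N→O: (-5)(13) − (-9)(11) = 34
O→P: (-9)(7) − (-10)(13) = 67
P→J: (-10)(7) − (-12)(7) = 14
Σ = 495
Area = |Σ|/2 = 247.5.
Hole:
Cross-terms: -9, -3, 1, 20  ⇒  Σ = 9
Area = |Σ|/2 = 4.5.
Net area = 247.5 − 4.5 = 243.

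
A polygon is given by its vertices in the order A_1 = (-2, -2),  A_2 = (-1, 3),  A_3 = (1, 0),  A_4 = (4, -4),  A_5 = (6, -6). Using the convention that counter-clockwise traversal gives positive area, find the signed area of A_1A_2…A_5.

-19.5

Apply Gauss's area formula: 2A = Σ (x_i·y_{i+1} − x_{i+1}·y_i), indices taken mod 5.
A_1→A_2: (-2)(3) − (-1)(-2) = -8
A_2→A_3: (-1)(0) − (1)(3) = -3
A_3→A_4: (1)(-4) − (4)(0) = -4
A_4→A_5: (4)(-6) − (6)(-4) = 0
A_5→A_1: (6)(-2) − (-2)(-6) = -24
Σ = -39
Signed area = Σ/2 = -19.5 (negative ⇒ clockwise traversal).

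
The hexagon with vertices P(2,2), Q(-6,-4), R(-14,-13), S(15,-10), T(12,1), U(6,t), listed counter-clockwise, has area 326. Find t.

15

The doubled signed area Σ (x_i y_{i+1} − x_{i+1} y_i) is linear in t.
With t=0 it equals 502; the coefficient of t is 10 (from the two edges through U).
So 10·t + 502 = 2·326 = 652 ⇒ t = 15.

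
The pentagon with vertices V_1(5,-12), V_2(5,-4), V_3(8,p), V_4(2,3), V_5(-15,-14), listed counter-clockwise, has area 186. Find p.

3

Write out the shoelace sum; only the two edges meeting at V_3 involve p:
2·Area = [(5·p − 8·(-4)) + (8·3 − 2·p)] + 307
       = 3·p + 363 = 372
⇒ p = 3.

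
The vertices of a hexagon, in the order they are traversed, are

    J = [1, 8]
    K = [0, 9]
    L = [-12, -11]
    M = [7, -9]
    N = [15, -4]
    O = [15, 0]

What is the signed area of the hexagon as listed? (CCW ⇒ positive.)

294.5

J→K: (1)(9) − (0)(8) = 9
K→L: (0)(-11) − (-12)(9) = 108
L→M: (-12)(-9) − (7)(-11) = 185
M→N: (7)(-4) − (15)(-9) = 107
N→O: (15)(0) − (15)(-4) = 60
O→J: (15)(8) − (1)(0) = 120
Σ = 589
Signed area = Σ/2 = 294.5 (positive ⇒ counter-clockwise traversal).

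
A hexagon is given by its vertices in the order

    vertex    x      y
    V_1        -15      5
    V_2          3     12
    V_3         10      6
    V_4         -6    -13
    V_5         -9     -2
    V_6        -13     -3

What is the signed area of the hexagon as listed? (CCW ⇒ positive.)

-302.5

Σ = (-195) + (-102) + (-94) + (-105) + (1) + (-110) = -605
Signed area = Σ/2 = -302.5 (negative ⇒ clockwise traversal).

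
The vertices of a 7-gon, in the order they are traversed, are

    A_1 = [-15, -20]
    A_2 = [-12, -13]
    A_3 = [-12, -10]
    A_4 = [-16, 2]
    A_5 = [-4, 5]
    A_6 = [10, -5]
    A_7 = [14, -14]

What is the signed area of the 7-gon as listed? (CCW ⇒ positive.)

A_1→A_2: (-15)(-13) − (-12)(-20) = -45
A_2→A_3: (-12)(-10) − (-12)(-13) = -36
A_3→A_4: (-12)(2) − (-16)(-10) = -184
A_4→A_5: (-16)(5) − (-4)(2) = -72
A_5→A_6: (-4)(-5) − (10)(5) = -30
A_6→A_7: (10)(-14) − (14)(-5) = -70
A_7→A_1: (14)(-20) − (-15)(-14) = -490
Σ = -927
Signed area = Σ/2 = -463.5 (negative ⇒ clockwise traversal).

-463.5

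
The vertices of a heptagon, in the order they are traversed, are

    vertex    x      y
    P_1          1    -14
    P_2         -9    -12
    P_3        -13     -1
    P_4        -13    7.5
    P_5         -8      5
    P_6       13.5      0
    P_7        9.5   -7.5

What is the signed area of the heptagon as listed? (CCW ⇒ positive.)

-347.375

Σ = (-138) + (-147) + (-110.5) + (-5) + (-67.5) + (-101.25) + (-125.5) = -694.75
Signed area = Σ/2 = -347.375 (negative ⇒ clockwise traversal).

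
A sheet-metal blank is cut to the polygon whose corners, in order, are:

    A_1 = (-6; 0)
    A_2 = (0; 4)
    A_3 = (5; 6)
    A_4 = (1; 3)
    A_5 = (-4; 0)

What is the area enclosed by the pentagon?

Apply the shoelace (surveyor's) formula: 2A = Σ (x_i·y_{i+1} − x_{i+1}·y_i), indices taken mod 5.
Cross-terms: -24, -20, 9, 12, 0  ⇒  Σ = -23
Area = |Σ|/2 = 11.5.

11.5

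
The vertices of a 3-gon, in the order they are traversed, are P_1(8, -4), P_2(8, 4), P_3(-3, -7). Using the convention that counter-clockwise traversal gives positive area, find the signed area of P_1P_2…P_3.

44

Apply Gauss's area formula: 2A = Σ (x_i·y_{i+1} − x_{i+1}·y_i), indices taken mod 3.
Σ = (64) + (-44) + (68) = 88
Signed area = Σ/2 = 44 (positive ⇒ counter-clockwise traversal).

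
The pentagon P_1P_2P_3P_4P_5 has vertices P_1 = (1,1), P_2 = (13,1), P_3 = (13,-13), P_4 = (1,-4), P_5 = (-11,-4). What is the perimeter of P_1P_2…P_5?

|P_1P_2| = √((12)² + (0)²) = √144 = 12
|P_2P_3| = √((0)² + (-14)²) = √196 = 14
|P_3P_4| = √((-12)² + (9)²) = √225 = 15
|P_4P_5| = √((-12)² + (0)²) = √144 = 12
|P_5P_1| = √((12)² + (5)²) = √169 = 13
Perimeter = 12 + 14 + 15 + 12 + 13 = 66.

66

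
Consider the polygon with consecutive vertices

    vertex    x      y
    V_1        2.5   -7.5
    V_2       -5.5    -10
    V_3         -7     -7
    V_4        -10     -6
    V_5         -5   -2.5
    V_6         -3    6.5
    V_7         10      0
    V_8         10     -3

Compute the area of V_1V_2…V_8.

166.625

Σ = (-66.25) + (-31.5) + (-28) + (-5) + (-40) + (-65) + (-30) + (-67.5) = -333.25
Area = |Σ|/2 = 166.625.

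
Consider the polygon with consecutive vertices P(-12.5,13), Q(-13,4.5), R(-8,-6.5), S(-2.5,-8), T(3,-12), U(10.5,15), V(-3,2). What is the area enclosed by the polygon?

279

Apply Gauss's area formula: 2A = Σ (x_i·y_{i+1} − x_{i+1}·y_i), indices taken mod 7.
Σ = (112.75) + (120.5) + (47.75) + (54) + (171) + (66) + (-14) = 558
Area = |Σ|/2 = 279.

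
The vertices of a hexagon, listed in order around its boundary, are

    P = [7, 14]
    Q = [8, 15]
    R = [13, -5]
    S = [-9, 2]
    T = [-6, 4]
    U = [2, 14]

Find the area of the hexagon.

Apply Gauss's area formula: 2A = Σ (x_i·y_{i+1} − x_{i+1}·y_i), indices taken mod 6.
Σ = (-7) + (-235) + (-19) + (-24) + (-92) + (-70) = -447
Area = |Σ|/2 = 223.5.

223.5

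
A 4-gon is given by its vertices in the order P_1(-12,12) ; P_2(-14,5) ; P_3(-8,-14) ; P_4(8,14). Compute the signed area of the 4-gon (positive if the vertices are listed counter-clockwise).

Cross-terms: 108, 236, 0, 264  ⇒  Σ = 608
Signed area = Σ/2 = 304 (positive ⇒ counter-clockwise traversal).

304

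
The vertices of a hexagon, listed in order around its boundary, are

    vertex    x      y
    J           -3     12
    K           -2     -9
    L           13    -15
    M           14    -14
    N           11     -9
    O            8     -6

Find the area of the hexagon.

169

Σ = (51) + (147) + (28) + (28) + (6) + (78) = 338
Area = |Σ|/2 = 169.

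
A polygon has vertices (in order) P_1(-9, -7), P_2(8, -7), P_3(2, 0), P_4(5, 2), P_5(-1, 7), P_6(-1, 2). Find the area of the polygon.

102

Σ = (119) + (14) + (4) + (37) + (5) + (25) = 204
Area = |Σ|/2 = 102.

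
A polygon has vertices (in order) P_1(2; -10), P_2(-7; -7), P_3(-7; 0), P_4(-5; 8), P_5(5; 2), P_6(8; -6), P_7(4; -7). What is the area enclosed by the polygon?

171.5

P_1→P_2: (2)(-7) − (-7)(-10) = -84
P_2→P_3: (-7)(0) − (-7)(-7) = -49
P_3→P_4: (-7)(8) − (-5)(0) = -56
P_4→P_5: (-5)(2) − (5)(8) = -50
P_5→P_6: (5)(-6) − (8)(2) = -46
P_6→P_7: (8)(-7) − (4)(-6) = -32
P_7→P_1: (4)(-10) − (2)(-7) = -26
Σ = -343
Area = |Σ|/2 = 171.5.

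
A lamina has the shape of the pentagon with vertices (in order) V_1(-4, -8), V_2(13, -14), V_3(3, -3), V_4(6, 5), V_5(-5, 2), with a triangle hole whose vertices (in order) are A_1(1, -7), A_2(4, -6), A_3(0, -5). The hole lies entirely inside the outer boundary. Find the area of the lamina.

Outer boundary:
Cross-terms: 160, 3, 33, 37, 48  ⇒  Σ = 281
Area = |Σ|/2 = 140.5.
Hole:
Σ = (22) + (-20) + (5) = 7
Area = |Σ|/2 = 3.5.
Net area = 140.5 − 3.5 = 137.

137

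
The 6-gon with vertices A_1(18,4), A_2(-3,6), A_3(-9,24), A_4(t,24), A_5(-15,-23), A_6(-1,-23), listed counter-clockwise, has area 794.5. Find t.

The doubled signed area Σ (x_i y_{i+1} − x_{i+1} y_i) is linear in t.
With t=0 it equals 978; the coefficient of t is -47 (from the two edges through A_4).
So -47·t + 978 = 2·794.5 = 1589 ⇒ t = -13.

-13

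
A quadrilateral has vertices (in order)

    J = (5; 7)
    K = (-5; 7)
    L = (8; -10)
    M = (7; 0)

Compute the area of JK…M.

91.5

Apply the surveyor's formula: 2A = Σ (x_i·y_{i+1} − x_{i+1}·y_i), indices taken mod 4.
J→K: (5)(7) − (-5)(7) = 70
K→L: (-5)(-10) − (8)(7) = -6
L→M: (8)(0) − (7)(-10) = 70
M→J: (7)(7) − (5)(0) = 49
Σ = 183
Area = |Σ|/2 = 91.5.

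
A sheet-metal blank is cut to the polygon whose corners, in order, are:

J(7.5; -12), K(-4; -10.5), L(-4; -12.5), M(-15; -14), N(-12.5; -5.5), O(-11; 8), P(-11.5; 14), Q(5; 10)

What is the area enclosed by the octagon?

442.625

Σ = (-126.75) + (8) + (-131.5) + (-92.5) + (-160.5) + (-62) + (-185) + (-135) = -885.25
Area = |Σ|/2 = 442.625.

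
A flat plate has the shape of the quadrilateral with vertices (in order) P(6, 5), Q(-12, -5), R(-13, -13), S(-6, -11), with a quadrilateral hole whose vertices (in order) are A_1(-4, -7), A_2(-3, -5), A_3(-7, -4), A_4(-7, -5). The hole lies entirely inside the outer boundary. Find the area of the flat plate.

105

Outer boundary:
P→Q: (6)(-5) − (-12)(5) = 30
Q→R: (-12)(-13) − (-13)(-5) = 91
R→S: (-13)(-11) − (-6)(-13) = 65
S→P: (-6)(5) − (6)(-11) = 36
Σ = 222
Area = |Σ|/2 = 111.
Hole:
Σ = (-1) + (-23) + (7) + (29) = 12
Area = |Σ|/2 = 6.
Net area = 111 − 6 = 105.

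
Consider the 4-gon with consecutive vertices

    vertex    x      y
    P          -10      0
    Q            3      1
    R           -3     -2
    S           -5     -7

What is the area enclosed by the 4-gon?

Σ = (-10) + (-3) + (11) + (-70) = -72
Area = |Σ|/2 = 36.

36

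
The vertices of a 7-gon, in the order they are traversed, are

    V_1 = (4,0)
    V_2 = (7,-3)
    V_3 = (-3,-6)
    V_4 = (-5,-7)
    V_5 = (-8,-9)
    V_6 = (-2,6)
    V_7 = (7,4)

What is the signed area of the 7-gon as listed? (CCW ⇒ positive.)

-107.5

Apply the surveyor's formula: 2A = Σ (x_i·y_{i+1} − x_{i+1}·y_i), indices taken mod 7.
Σ = (-12) + (-51) + (-9) + (-11) + (-66) + (-50) + (-16) = -215
Signed area = Σ/2 = -107.5 (negative ⇒ clockwise traversal).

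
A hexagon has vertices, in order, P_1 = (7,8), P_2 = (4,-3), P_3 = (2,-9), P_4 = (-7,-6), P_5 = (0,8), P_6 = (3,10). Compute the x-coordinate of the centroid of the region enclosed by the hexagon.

Apply the shoelace (surveyor's) formula. First the cross-terms c_i = x_i·y_{i+1} − x_{i+1}·y_i:
  -53, -30, -75, -56, -24, -46  ⇒  2A = -284, A = -142.
Then Σ (x_i + x_{i+1})·c_i = -528, so x̄ = -528 / (6·(-142)) = 44/71.

44/71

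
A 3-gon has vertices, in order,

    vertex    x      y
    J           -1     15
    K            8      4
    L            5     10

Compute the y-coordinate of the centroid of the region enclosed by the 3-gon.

29/3

Apply Gauss's area formula. First the cross-terms c_i = x_i·y_{i+1} − x_{i+1}·y_i:
  -124, 60, 85  ⇒  2A = 21, A = 10.5.
Then Σ (y_i + y_{i+1})·c_i = 609, so ȳ = 609 / (6·10.5) = 29/3.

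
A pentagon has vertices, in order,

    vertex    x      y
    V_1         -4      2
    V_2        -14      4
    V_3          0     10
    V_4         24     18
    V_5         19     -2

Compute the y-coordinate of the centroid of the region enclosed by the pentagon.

1856/273

Apply Gauss's area formula. First the cross-terms c_i = x_i·y_{i+1} − x_{i+1}·y_i:
  12, -140, -240, -390, 30  ⇒  2A = -728, A = -364.
Then Σ (y_i + y_{i+1})·c_i = -14848, so ȳ = -14848 / (6·(-364)) = 1856/273.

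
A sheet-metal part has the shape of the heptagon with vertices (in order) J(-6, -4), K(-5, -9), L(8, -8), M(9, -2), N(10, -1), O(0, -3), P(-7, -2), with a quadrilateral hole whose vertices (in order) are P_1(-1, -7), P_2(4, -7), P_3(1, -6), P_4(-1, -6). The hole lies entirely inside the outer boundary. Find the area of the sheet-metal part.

85.5

Outer boundary:
J→K: (-6)(-9) − (-5)(-4) = 34
K→L: (-5)(-8) − (8)(-9) = 112
L→M: (8)(-2) − (9)(-8) = 56
M→N: (9)(-1) − (10)(-2) = 11
N→O: (10)(-3) − (0)(-1) = -30
O→P: (0)(-2) − (-7)(-3) = -21
P→J: (-7)(-4) − (-6)(-2) = 16
Σ = 178
Area = |Σ|/2 = 89.
Hole:
Σ = (35) + (-17) + (-12) + (1) = 7
Area = |Σ|/2 = 3.5.
Net area = 89 − 3.5 = 85.5.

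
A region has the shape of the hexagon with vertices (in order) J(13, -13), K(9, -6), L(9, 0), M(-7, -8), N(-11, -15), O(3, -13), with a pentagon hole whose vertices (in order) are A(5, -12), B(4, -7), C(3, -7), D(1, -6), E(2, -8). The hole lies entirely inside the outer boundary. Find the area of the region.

Outer boundary:
Apply the surveyor's formula: 2A = Σ (x_i·y_{i+1} − x_{i+1}·y_i), indices taken mod 6.
J→K: (13)(-6) − (9)(-13) = 39
K→L: (9)(0) − (9)(-6) = 54
L→M: (9)(-8) − (-7)(0) = -72
M→N: (-7)(-15) − (-11)(-8) = 17
N→O: (-11)(-13) − (3)(-15) = 188
O→J: (3)(-13) − (13)(-13) = 130
Σ = 356
Area = |Σ|/2 = 178.
Hole:
Apply the shoelace (surveyor's) formula: 2A = Σ (x_i·y_{i+1} − x_{i+1}·y_i), indices taken mod 5.
Σ = (13) + (-7) + (-11) + (4) + (16) = 15
Area = |Σ|/2 = 7.5.
Net area = 178 − 7.5 = 170.5.

170.5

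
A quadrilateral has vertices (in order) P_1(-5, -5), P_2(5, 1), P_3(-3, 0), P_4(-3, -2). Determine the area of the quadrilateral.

17

Σ = (20) + (3) + (6) + (5) = 34
Area = |Σ|/2 = 17.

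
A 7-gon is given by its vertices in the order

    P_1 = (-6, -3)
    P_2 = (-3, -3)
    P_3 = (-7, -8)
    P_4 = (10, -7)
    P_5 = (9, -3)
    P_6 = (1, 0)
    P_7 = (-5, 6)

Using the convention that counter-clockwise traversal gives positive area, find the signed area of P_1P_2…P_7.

117

P_1→P_2: (-6)(-3) − (-3)(-3) = 9
P_2→P_3: (-3)(-8) − (-7)(-3) = 3
P_3→P_4: (-7)(-7) − (10)(-8) = 129
P_4→P_5: (10)(-3) − (9)(-7) = 33
P_5→P_6: (9)(0) − (1)(-3) = 3
P_6→P_7: (1)(6) − (-5)(0) = 6
P_7→P_1: (-5)(-3) − (-6)(6) = 51
Σ = 234
Signed area = Σ/2 = 117 (positive ⇒ counter-clockwise traversal).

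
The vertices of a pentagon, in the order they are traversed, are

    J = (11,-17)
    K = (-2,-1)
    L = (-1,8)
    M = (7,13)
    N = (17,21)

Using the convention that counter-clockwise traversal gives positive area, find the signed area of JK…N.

Σ = (-45) + (-17) + (-69) + (-74) + (-520) = -725
Signed area = Σ/2 = -362.5 (negative ⇒ clockwise traversal).

-362.5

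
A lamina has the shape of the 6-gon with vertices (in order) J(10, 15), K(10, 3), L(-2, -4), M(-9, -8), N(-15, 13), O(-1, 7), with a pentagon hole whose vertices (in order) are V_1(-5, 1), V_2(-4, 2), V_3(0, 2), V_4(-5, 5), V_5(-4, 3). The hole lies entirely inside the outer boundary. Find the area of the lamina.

288

Outer boundary:
Apply the shoelace formula: 2A = Σ (x_i·y_{i+1} − x_{i+1}·y_i), indices taken mod 6.
Cross-terms: -120, -34, -20, -237, -92, -85  ⇒  Σ = -588
Area = |Σ|/2 = 294.
Hole:
Σ = (-6) + (-8) + (10) + (5) + (11) = 12
Area = |Σ|/2 = 6.
Net area = 294 − 6 = 288.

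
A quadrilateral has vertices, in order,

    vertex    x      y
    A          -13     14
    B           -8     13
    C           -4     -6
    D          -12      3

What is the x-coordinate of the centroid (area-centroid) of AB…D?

-761/85

Apply the shoelace formula. First the cross-terms c_i = x_i·y_{i+1} − x_{i+1}·y_i:
  -57, 100, -84, -129  ⇒  2A = -170, A = -85.
Then Σ (x_i + x_{i+1})·c_i = 4566, so x̄ = 4566 / (6·(-85)) = -761/85.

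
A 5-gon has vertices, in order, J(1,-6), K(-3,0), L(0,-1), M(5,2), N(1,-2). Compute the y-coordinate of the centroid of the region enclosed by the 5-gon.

Apply the shoelace formula. First the cross-terms c_i = x_i·y_{i+1} − x_{i+1}·y_i:
  -18, 3, 5, -12, -4  ⇒  2A = -26, A = -13.
Then Σ (y_i + y_{i+1})·c_i = 142, so ȳ = 142 / (6·(-13)) = -71/39.

-71/39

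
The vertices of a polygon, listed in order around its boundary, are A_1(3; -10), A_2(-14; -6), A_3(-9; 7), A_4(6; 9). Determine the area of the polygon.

Apply the shoelace formula: 2A = Σ (x_i·y_{i+1} − x_{i+1}·y_i), indices taken mod 4.
A_1→A_2: (3)(-6) − (-14)(-10) = -158
A_2→A_3: (-14)(7) − (-9)(-6) = -152
A_3→A_4: (-9)(9) − (6)(7) = -123
A_4→A_1: (6)(-10) − (3)(9) = -87
Σ = -520
Area = |Σ|/2 = 260.

260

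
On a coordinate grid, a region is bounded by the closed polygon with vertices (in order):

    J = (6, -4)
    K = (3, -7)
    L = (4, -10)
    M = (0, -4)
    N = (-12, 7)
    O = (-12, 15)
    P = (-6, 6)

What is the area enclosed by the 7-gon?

Apply the surveyor's formula: 2A = Σ (x_i·y_{i+1} − x_{i+1}·y_i), indices taken mod 7.
Σ = (-30) + (-2) + (-16) + (-48) + (-96) + (18) + (-12) = -186
Area = |Σ|/2 = 93.

93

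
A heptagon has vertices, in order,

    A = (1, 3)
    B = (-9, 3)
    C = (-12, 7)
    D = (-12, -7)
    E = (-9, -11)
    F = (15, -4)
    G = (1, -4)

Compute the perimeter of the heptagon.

|AB| = √((-10)² + (0)²) = √100 = 10
|BC| = √((-3)² + (4)²) = √25 = 5
|CD| = √((0)² + (-14)²) = √196 = 14
|DE| = √((3)² + (-4)²) = √25 = 5
|EF| = √((24)² + (7)²) = √625 = 25
|FG| = √((-14)² + (0)²) = √196 = 14
|GA| = √((0)² + (7)²) = √49 = 7
Perimeter = 10 + 5 + 14 + 5 + 25 + 14 + 7 = 80.

80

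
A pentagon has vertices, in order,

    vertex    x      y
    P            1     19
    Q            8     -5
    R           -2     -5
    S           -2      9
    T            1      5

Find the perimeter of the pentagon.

|PQ| = √((7)² + (-24)²) = √625 = 25
|QR| = √((-10)² + (0)²) = √100 = 10
|RS| = √((0)² + (14)²) = √196 = 14
|ST| = √((3)² + (-4)²) = √25 = 5
|TP| = √((0)² + (14)²) = √196 = 14
Perimeter = 25 + 10 + 14 + 5 + 14 = 68.

68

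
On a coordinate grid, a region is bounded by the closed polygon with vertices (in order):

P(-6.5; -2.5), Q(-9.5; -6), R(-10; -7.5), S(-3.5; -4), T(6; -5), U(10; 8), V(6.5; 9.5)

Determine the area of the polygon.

134.125

Σ = (15.25) + (11.25) + (13.75) + (41.5) + (98) + (43) + (45.5) = 268.25
Area = |Σ|/2 = 134.125.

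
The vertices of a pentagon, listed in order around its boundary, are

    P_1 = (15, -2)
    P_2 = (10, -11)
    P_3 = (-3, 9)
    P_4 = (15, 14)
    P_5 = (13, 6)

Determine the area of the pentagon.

Apply Gauss's area formula: 2A = Σ (x_i·y_{i+1} − x_{i+1}·y_i), indices taken mod 5.
P_1→P_2: (15)(-11) − (10)(-2) = -145
P_2→P_3: (10)(9) − (-3)(-11) = 57
P_3→P_4: (-3)(14) − (15)(9) = -177
P_4→P_5: (15)(6) − (13)(14) = -92
P_5→P_1: (13)(-2) − (15)(6) = -116
Σ = -473
Area = |Σ|/2 = 236.5.

236.5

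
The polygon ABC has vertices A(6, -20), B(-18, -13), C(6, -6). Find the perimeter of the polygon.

64

|AB| = √((-24)² + (7)²) = √625 = 25
|BC| = √((24)² + (7)²) = √625 = 25
|CA| = √((0)² + (-14)²) = √196 = 14
Perimeter = 25 + 25 + 14 = 64.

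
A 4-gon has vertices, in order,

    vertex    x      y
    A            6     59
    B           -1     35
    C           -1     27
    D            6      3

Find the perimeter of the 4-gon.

|AB| = √((-7)² + (-24)²) = √625 = 25
|BC| = √((0)² + (-8)²) = √64 = 8
|CD| = √((7)² + (-24)²) = √625 = 25
|DA| = √((0)² + (56)²) = √3136 = 56
Perimeter = 25 + 8 + 25 + 56 = 114.

114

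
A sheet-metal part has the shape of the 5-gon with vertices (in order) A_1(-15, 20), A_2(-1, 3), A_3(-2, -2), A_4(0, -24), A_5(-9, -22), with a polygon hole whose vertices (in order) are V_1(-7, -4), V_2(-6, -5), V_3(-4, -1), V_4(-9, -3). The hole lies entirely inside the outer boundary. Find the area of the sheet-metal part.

340

Outer boundary:
Apply the surveyor's formula: 2A = Σ (x_i·y_{i+1} − x_{i+1}·y_i), indices taken mod 5.
A_1→A_2: (-15)(3) − (-1)(20) = -25
A_2→A_3: (-1)(-2) − (-2)(3) = 8
A_3→A_4: (-2)(-24) − (0)(-2) = 48
A_4→A_5: (0)(-22) − (-9)(-24) = -216
A_5→A_1: (-9)(20) − (-15)(-22) = -510
Σ = -695
Area = |Σ|/2 = 347.5.
Hole:
Cross-terms: 11, -14, 3, 15  ⇒  Σ = 15
Area = |Σ|/2 = 7.5.
Net area = 347.5 − 7.5 = 340.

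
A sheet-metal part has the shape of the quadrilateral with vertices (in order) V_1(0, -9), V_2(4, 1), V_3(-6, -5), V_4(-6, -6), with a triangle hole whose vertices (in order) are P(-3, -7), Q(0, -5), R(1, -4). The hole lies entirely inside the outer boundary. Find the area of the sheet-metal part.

Outer boundary:
Σ = (36) + (-14) + (6) + (54) = 82
Area = |Σ|/2 = 41.
Hole:
P→Q: (-3)(-5) − (0)(-7) = 15
Q→R: (0)(-4) − (1)(-5) = 5
R→P: (1)(-7) − (-3)(-4) = -19
Σ = 1
Area = |Σ|/2 = 0.5.
Net area = 41 − 0.5 = 40.5.

40.5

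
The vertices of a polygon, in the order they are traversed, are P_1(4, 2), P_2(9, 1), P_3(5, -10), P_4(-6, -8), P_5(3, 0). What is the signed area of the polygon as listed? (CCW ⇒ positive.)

-89.5

Apply Gauss's area formula: 2A = Σ (x_i·y_{i+1} − x_{i+1}·y_i), indices taken mod 5.
Σ = (-14) + (-95) + (-100) + (24) + (6) = -179
Signed area = Σ/2 = -89.5 (negative ⇒ clockwise traversal).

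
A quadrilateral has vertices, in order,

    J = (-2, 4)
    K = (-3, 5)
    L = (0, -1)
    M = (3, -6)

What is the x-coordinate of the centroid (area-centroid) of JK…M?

Apply the shoelace formula. First the cross-terms c_i = x_i·y_{i+1} − x_{i+1}·y_i:
  2, 3, 3, 0  ⇒  2A = 8, A = 4.
Then Σ (x_i + x_{i+1})·c_i = -10, so x̄ = -10 / (6·4) = -5/12.

-5/12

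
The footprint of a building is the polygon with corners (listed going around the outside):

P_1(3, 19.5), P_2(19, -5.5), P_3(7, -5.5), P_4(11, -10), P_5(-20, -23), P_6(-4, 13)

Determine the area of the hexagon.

692.25

P_1→P_2: (3)(-5.5) − (19)(19.5) = -387
P_2→P_3: (19)(-5.5) − (7)(-5.5) = -66
P_3→P_4: (7)(-10) − (11)(-5.5) = -9.5
P_4→P_5: (11)(-23) − (-20)(-10) = -453
P_5→P_6: (-20)(13) − (-4)(-23) = -352
P_6→P_1: (-4)(19.5) − (3)(13) = -117
Σ = -1384.5
Area = |Σ|/2 = 692.25.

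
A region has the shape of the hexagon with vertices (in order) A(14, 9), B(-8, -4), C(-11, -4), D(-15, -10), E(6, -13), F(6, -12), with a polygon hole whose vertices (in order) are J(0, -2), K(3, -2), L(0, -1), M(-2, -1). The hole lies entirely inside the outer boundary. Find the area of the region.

266

Outer boundary:
Σ = (16) + (-12) + (50) + (255) + (6) + (222) = 537
Area = |Σ|/2 = 268.5.
Hole:
Cross-terms: 6, -3, -2, 4  ⇒  Σ = 5
Area = |Σ|/2 = 2.5.
Net area = 268.5 − 2.5 = 266.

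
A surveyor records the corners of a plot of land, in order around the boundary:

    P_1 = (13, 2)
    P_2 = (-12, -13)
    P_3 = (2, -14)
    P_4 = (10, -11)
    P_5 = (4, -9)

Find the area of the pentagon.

Σ = (-145) + (194) + (118) + (-46) + (125) = 246
Area = |Σ|/2 = 123.

123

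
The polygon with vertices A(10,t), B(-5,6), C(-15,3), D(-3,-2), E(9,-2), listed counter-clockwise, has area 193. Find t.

12

The doubled signed area Σ (x_i y_{i+1} − x_{i+1} y_i) is linear in t.
With t=0 it equals 218; the coefficient of t is 14 (from the two edges through A).
So 14·t + 218 = 2·193 = 386 ⇒ t = 12.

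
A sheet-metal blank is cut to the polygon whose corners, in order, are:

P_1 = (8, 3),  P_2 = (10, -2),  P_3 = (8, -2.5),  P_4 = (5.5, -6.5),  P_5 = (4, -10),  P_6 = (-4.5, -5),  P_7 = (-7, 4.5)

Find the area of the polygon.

P_1→P_2: (8)(-2) − (10)(3) = -46
P_2→P_3: (10)(-2.5) − (8)(-2) = -9
P_3→P_4: (8)(-6.5) − (5.5)(-2.5) = -38.25
P_4→P_5: (5.5)(-10) − (4)(-6.5) = -29
P_5→P_6: (4)(-5) − (-4.5)(-10) = -65
P_6→P_7: (-4.5)(4.5) − (-7)(-5) = -55.25
P_7→P_1: (-7)(3) − (8)(4.5) = -57
Σ = -299.5
Area = |Σ|/2 = 149.75.

149.75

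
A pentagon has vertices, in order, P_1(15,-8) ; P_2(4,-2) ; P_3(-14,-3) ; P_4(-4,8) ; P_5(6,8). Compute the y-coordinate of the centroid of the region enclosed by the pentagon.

Apply the shoelace formula. First the cross-terms c_i = x_i·y_{i+1} − x_{i+1}·y_i:
  2, -40, -124, -80, -168  ⇒  2A = -410, A = -205.
Then Σ (y_i + y_{i+1})·c_i = -1720, so ȳ = -1720 / (6·(-205)) = 172/123.

172/123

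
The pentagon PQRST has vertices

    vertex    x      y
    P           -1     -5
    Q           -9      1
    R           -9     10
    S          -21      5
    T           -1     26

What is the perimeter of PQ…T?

|PQ| = √((-8)² + (6)²) = √100 = 10
|QR| = √((0)² + (9)²) = √81 = 9
|RS| = √((-12)² + (-5)²) = √169 = 13
|ST| = √((20)² + (21)²) = √841 = 29
|TP| = √((0)² + (-31)²) = √961 = 31
Perimeter = 10 + 9 + 13 + 29 + 31 = 92.

92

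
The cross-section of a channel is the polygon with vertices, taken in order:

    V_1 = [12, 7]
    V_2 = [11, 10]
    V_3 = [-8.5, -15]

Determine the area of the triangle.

Σ = (43) + (-80) + (120.5) = 83.5
Area = |Σ|/2 = 41.75.

41.75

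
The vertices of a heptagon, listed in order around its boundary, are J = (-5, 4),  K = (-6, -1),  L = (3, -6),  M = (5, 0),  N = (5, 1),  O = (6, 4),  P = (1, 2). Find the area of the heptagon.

69.5

Apply the surveyor's formula: 2A = Σ (x_i·y_{i+1} − x_{i+1}·y_i), indices taken mod 7.
J→K: (-5)(-1) − (-6)(4) = 29
K→L: (-6)(-6) − (3)(-1) = 39
L→M: (3)(0) − (5)(-6) = 30
M→N: (5)(1) − (5)(0) = 5
N→O: (5)(4) − (6)(1) = 14
O→P: (6)(2) − (1)(4) = 8
P→J: (1)(4) − (-5)(2) = 14
Σ = 139
Area = |Σ|/2 = 69.5.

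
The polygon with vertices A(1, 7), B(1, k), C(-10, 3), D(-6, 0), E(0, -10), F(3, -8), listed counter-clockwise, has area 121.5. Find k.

Write out the shoelace sum; only the two edges meeting at B involve k:
2·Area = [(1·k − 1·7) + (1·3 − (-10)·k)] + 137
       = 11·k + 133 = 243
⇒ k = 10.

10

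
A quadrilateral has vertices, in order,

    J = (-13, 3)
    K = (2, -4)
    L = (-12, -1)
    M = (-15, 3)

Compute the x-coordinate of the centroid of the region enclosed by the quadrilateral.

Apply Gauss's area formula. First the cross-terms c_i = x_i·y_{i+1} − x_{i+1}·y_i:
  46, -50, -51, -6  ⇒  2A = -61, A = -30.5.
Then Σ (x_i + x_{i+1})·c_i = 1539, so x̄ = 1539 / (6·(-30.5)) = -513/61.

-513/61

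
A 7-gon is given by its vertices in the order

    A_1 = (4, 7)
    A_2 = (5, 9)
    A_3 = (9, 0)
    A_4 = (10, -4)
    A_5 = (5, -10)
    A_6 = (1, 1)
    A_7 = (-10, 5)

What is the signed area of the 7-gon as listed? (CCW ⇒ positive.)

-128

Apply Gauss's area formula: 2A = Σ (x_i·y_{i+1} − x_{i+1}·y_i), indices taken mod 7.
Σ = (1) + (-81) + (-36) + (-80) + (15) + (15) + (-90) = -256
Signed area = Σ/2 = -128 (negative ⇒ clockwise traversal).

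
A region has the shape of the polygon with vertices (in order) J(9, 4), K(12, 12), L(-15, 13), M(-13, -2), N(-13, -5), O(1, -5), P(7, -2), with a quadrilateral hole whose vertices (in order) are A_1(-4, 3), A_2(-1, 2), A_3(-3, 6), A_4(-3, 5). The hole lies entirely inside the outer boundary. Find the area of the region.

Outer boundary:
Σ = (60) + (336) + (199) + (39) + (70) + (33) + (46) = 783
Area = |Σ|/2 = 391.5.
Hole:
Apply Gauss's area formula: 2A = Σ (x_i·y_{i+1} − x_{i+1}·y_i), indices taken mod 4.
Cross-terms: -5, 0, 3, 11  ⇒  Σ = 9
Area = |Σ|/2 = 4.5.
Net area = 391.5 − 4.5 = 387.

387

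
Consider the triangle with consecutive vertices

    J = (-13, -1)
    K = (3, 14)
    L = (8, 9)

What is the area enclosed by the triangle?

Σ = (-179) + (-85) + (109) = -155
Area = |Σ|/2 = 77.5.

77.5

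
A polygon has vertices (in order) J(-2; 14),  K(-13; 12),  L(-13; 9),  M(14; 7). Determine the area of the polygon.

95

Cross-terms: 158, 39, -217, 210  ⇒  Σ = 190
Area = |Σ|/2 = 95.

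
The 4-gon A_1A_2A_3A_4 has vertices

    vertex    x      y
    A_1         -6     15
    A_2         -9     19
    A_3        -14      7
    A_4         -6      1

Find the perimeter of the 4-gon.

|A_1A_2| = √((-3)² + (4)²) = √25 = 5
|A_2A_3| = √((-5)² + (-12)²) = √169 = 13
|A_3A_4| = √((8)² + (-6)²) = √100 = 10
|A_4A_1| = √((0)² + (14)²) = √196 = 14
Perimeter = 5 + 13 + 10 + 14 = 42.

42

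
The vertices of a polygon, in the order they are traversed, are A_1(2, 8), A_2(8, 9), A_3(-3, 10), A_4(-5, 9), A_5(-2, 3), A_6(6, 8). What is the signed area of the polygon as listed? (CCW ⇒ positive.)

Σ = (-46) + (107) + (23) + (3) + (-34) + (32) = 85
Signed area = Σ/2 = 42.5 (positive ⇒ counter-clockwise traversal).

42.5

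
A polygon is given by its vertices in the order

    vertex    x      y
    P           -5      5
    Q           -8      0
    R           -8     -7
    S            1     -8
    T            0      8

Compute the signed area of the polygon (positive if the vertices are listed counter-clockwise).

107.5

Apply the shoelace formula: 2A = Σ (x_i·y_{i+1} − x_{i+1}·y_i), indices taken mod 5.
P→Q: (-5)(0) − (-8)(5) = 40
Q→R: (-8)(-7) − (-8)(0) = 56
R→S: (-8)(-8) − (1)(-7) = 71
S→T: (1)(8) − (0)(-8) = 8
T→P: (0)(5) − (-5)(8) = 40
Σ = 215
Signed area = Σ/2 = 107.5 (positive ⇒ counter-clockwise traversal).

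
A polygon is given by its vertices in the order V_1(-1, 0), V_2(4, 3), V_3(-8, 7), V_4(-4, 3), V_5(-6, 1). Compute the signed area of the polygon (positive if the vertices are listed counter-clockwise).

Apply Gauss's area formula: 2A = Σ (x_i·y_{i+1} − x_{i+1}·y_i), indices taken mod 5.
Cross-terms: -3, 52, 4, 14, 1  ⇒  Σ = 68
Signed area = Σ/2 = 34 (positive ⇒ counter-clockwise traversal).

34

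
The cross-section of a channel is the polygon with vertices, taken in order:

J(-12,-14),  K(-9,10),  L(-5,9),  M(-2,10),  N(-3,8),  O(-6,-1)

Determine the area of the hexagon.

86

Σ = (-246) + (-31) + (-32) + (14) + (51) + (72) = -172
Area = |Σ|/2 = 86.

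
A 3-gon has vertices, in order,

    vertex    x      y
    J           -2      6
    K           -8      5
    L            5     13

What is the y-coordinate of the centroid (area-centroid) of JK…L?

Apply the shoelace formula. First the cross-terms c_i = x_i·y_{i+1} − x_{i+1}·y_i:
  38, -129, 56  ⇒  2A = -35, A = -17.5.
Then Σ (y_i + y_{i+1})·c_i = -840, so ȳ = -840 / (6·(-17.5)) = 8.

8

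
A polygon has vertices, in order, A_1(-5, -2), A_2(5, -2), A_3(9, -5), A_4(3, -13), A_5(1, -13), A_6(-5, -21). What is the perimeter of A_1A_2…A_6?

56

|A_1A_2| = √((10)² + (0)²) = √100 = 10
|A_2A_3| = √((4)² + (-3)²) = √25 = 5
|A_3A_4| = √((-6)² + (-8)²) = √100 = 10
|A_4A_5| = √((-2)² + (0)²) = √4 = 2
|A_5A_6| = √((-6)² + (-8)²) = √100 = 10
|A_6A_1| = √((0)² + (19)²) = √361 = 19
Perimeter = 10 + 5 + 10 + 2 + 10 + 19 = 56.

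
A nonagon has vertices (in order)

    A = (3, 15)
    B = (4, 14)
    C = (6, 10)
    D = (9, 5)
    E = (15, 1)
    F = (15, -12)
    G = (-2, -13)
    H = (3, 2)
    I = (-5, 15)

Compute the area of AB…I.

A→B: (3)(14) − (4)(15) = -18
B→C: (4)(10) − (6)(14) = -44
C→D: (6)(5) − (9)(10) = -60
D→E: (9)(1) − (15)(5) = -66
E→F: (15)(-12) − (15)(1) = -195
F→G: (15)(-13) − (-2)(-12) = -219
G→H: (-2)(2) − (3)(-13) = 35
H→I: (3)(15) − (-5)(2) = 55
I→A: (-5)(15) − (3)(15) = -120
Σ = -632
Area = |Σ|/2 = 316.

316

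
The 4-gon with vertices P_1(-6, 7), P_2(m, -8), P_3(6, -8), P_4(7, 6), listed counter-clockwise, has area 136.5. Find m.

0

Write out the shoelace sum; only the two edges meeting at P_2 involve m:
2·Area = [((-6)·(-8) − m·7) + (m·(-8) − 6·(-8))] + 177
       = -15·m + 273 = 273
⇒ m = 0.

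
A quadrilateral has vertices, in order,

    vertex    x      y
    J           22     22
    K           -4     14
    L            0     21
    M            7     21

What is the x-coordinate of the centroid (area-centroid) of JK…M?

227/39

Apply the shoelace (surveyor's) formula. First the cross-terms c_i = x_i·y_{i+1} − x_{i+1}·y_i:
  396, -84, -147, -308  ⇒  2A = -143, A = -71.5.
Then Σ (x_i + x_{i+1})·c_i = -2497, so x̄ = -2497 / (6·(-71.5)) = 227/39.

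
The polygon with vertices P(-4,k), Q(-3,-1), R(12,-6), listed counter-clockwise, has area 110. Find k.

14

The doubled signed area Σ (x_i y_{i+1} − x_{i+1} y_i) is linear in k.
With k=0 it equals 10; the coefficient of k is 15 (from the two edges through P).
So 15·k + 10 = 2·110 = 220 ⇒ k = 14.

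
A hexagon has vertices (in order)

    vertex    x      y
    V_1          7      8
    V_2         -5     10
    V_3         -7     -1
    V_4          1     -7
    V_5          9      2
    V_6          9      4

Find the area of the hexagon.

181

Σ = (110) + (75) + (50) + (65) + (18) + (44) = 362
Area = |Σ|/2 = 181.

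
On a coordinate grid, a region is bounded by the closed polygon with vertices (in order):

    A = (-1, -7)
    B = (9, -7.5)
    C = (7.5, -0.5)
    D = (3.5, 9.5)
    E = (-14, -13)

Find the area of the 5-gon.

183.875

Apply the shoelace (surveyor's) formula: 2A = Σ (x_i·y_{i+1} − x_{i+1}·y_i), indices taken mod 5.
Σ = (70.5) + (51.75) + (73) + (87.5) + (85) = 367.75
Area = |Σ|/2 = 183.875.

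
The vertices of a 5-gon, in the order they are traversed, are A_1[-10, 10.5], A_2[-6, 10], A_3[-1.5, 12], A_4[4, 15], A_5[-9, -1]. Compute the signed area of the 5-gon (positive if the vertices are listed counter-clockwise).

-69

Apply Gauss's area formula: 2A = Σ (x_i·y_{i+1} − x_{i+1}·y_i), indices taken mod 5.
Σ = (-37) + (-57) + (-70.5) + (131) + (-104.5) = -138
Signed area = Σ/2 = -69 (negative ⇒ clockwise traversal).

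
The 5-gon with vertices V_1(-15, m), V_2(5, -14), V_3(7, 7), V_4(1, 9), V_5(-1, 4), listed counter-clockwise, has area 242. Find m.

-2

Write out the shoelace sum; only the two edges meeting at V_1 involve m:
2·Area = [((-1)·m − (-15)·4) + ((-15)·(-14) − 5·m)] + 202
       = -6·m + 472 = 484
⇒ m = -2.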